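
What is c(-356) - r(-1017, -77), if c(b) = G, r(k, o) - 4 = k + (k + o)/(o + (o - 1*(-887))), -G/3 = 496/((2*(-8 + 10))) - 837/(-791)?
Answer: 370678514/579803 ≈ 639.32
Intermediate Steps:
G = -296763/791 (G = -3*(496/((2*(-8 + 10))) - 837/(-791)) = -3*(496/((2*2)) - 837*(-1/791)) = -3*(496/4 + 837/791) = -3*(496*(¼) + 837/791) = -3*(124 + 837/791) = -3*98921/791 = -296763/791 ≈ -375.17)
r(k, o) = 4 + k + (k + o)/(887 + 2*o) (r(k, o) = 4 + (k + (k + o)/(o + (o - 1*(-887)))) = 4 + (k + (k + o)/(o + (o + 887))) = 4 + (k + (k + o)/(o + (887 + o))) = 4 + (k + (k + o)/(887 + 2*o)) = 4 + k + (k + o)/(887 + 2*o))
c(b) = -296763/791
c(-356) - r(-1017, -77) = -296763/791 - (3548 + 9*(-77) + 888*(-1017) + 2*(-1017)*(-77))/(887 + 2*(-77)) = -296763/791 - (3548 - 693 - 903096 + 156618)/(887 - 154) = -296763/791 - (-743623)/733 = -296763/791 - 1*(-743623/733) = -296763/791 + 743623/733 = 370678514/579803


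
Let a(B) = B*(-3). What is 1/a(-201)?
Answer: 1/603 ≈ 0.0016584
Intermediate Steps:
a(B) = -3*B
1/a(-201) = 1/(-3*(-201)) = 1/603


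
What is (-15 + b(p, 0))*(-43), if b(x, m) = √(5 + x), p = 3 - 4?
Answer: 559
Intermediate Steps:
p = -1
(-15 + b(p, 0))*(-43) = (-15 + √(5 - 1))*(-43) = (-15 + √4)*(-43) = (-15 + 2)*(-43) = -13*(-43) = 559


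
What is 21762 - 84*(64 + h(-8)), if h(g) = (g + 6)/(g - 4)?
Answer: 16372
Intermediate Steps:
h(g) = (6 + g)/(-4 + g)
21762 - 84*(64 + h(-8)) = 21762 - 84*(64 + (6 - 8)/(-4 - 8)) = 21762 - 84*(64 - 2/(-12)) = 21762 - 84*(64 - 1/12*(-2)) = 21762 - 84*(64 + ⅙) = 21762 - 84*385/6 = 21762 - 5390 = 16372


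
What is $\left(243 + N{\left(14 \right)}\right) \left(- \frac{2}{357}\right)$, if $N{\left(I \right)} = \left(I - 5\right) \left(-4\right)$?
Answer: $- \frac{138}{119} \approx -1.1597$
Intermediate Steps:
$N{\left(I \right)} = 20 - 4 I$ ($N{\left(I \right)} = \left(-5 + I\right) \left(-4\right) = 20 - 4 I$)
$\left(243 + N{\left(14 \right)}\right) \left(- \frac{2}{357}\right) = \left(243 + \left(20 - 56\right)\right) \left(- \frac{2}{357}\right) = \left(243 + \left(20 - 56\right)\right) \left(\left(-2\right) \frac{1}{357}\right) = \left(243 - 36\right) \left(- \frac{2}{357}\right) = 207 \left(- \frac{2}{357}\right) = - \frac{138}{119}$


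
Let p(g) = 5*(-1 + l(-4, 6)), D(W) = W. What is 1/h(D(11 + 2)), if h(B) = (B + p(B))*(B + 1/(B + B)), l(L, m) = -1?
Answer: 26/1017 ≈ 0.025565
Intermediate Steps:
p(g) = -10 (p(g) = 5*(-1 - 1) = 5*(-2) = -10)
h(B) = (-10 + B)*(B + 1/(2*B)) (h(B) = (B - 10)*(B + 1/(B + B)) = (-10 + B)*(B + 1/(2*B)))
1/h(D(11 + 2)) = 1/(½ + (11 + 2)² - 10*(11 + 2) - 5/(11 + 2)) = 1/(½ + 13² - 10*13 - 5/13) = 1/(½ + 169 - 130 - 5*1/13) = 1/(½ + 169 - 130 - 5/13) = 1/(1017/26) = 26/1017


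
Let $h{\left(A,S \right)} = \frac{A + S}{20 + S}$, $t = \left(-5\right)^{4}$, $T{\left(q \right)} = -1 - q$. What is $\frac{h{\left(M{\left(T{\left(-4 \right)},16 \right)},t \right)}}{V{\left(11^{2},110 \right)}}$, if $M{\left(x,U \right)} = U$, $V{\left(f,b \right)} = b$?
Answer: $\frac{641}{70950} \approx 0.0090345$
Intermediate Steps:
$t = 625$
$h{\left(A,S \right)} = \frac{A + S}{20 + S}$
$\frac{h{\left(M{\left(T{\left(-4 \right)},16 \right)},t \right)}}{V{\left(11^{2},110 \right)}} = \frac{\frac{1}{20 + 625} \left(16 + 625\right)}{110} = \frac{1}{645} \cdot 641 \cdot \frac{1}{110} = \frac{641}{645} \cdot \frac{1}{110} = \frac{641}{70950}$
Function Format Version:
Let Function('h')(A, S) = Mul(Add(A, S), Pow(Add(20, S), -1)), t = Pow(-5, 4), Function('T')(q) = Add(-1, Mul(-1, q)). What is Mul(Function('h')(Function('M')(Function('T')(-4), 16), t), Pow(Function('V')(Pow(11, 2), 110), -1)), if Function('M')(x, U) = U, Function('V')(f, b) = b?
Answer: Rational(641, 70950) ≈ 0.0090345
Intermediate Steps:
t = 625
Function('h')(A, S) = Mul(Pow(Add(20, S), -1), Add(A, S))
Mul(Function('h')(Function('M')(Function('T')(-4), 16), t), Pow(Function('V')(Pow(11, 2), 110), -1)) = Mul(Mul(Pow(Add(20, 625), -1), Add(16, 625)), Pow(110, -1)) = Mul(Mul(Pow(645, -1), 641), Rational(1, 110)) = Mul(Mul(Rational(1, 645), 641), Rational(1, 110)) = Mul(Rational(641, 645), Rational(1, 110)) = Rational(641, 70950)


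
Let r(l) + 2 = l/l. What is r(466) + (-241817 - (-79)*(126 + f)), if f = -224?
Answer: -249560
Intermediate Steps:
r(l) = -1 (r(l) = -2 + l/l = -2 + 1 = -1)
r(466) + (-241817 - (-79)*(126 + f)) = -1 + (-241817 - (-79)*(126 - 224)) = -1 + (-241817 - (-79)*(-98)) = -1 + (-241817 - 1*7742) = -1 + (-241817 - 7742) = -1 - 249559 = -249560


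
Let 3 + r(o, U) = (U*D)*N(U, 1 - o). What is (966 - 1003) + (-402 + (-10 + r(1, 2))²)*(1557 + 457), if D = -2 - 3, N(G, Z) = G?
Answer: 1383581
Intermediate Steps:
D = -5
r(o, U) = -3 - 5*U² (r(o, U) = -3 + (U*(-5))*U = -3 + (-5*U)*U = -3 - 5*U²)
(966 - 1003) + (-402 + (-10 + r(1, 2))²)*(1557 + 457) = (966 - 1003) + (-402 + (-10 + (-3 - 5*2²))²)*(1557 + 457) = -37 + (-402 + (-10 + (-3 - 5*4))²)*2014 = -37 + (-402 + (-10 + (-3 - 20))²)*2014 = -37 + (-402 + (-10 - 23)²)*2014 = -37 + (-402 + (-33)²)*2014 = -37 + (-402 + 1089)*2014 = -37 + 687*2014 = -37 + 1383618 = 1383581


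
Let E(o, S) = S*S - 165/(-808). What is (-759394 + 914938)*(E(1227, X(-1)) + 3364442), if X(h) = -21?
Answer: 52862126704647/101 ≈ 5.2339e+11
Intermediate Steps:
E(o, S) = 165/808 + S² (E(o, S) = S² - 165*(-1/808) = S² + 165/808 = 165/808 + S²)
(-759394 + 914938)*(E(1227, X(-1)) + 3364442) = (-759394 + 914938)*((165/808 + (-21)²) + 3364442) = 155544*((165/808 + 441) + 3364442) = 155544*(356493/808 + 3364442) = 155544*(2718825629/808) = 52862126704647/101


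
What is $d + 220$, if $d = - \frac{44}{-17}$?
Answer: $\frac{3784}{17} \approx 222.59$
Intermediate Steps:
$d = \frac{44}{17}$ ($d = \left(-44\right) \left(- \frac{1}{17}\right) = \frac{44}{17} \approx 2.5882$)
$d + 220 = \frac{44}{17} + 220 = \frac{3784}{17}$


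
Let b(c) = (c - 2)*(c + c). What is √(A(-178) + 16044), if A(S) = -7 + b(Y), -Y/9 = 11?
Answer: √36035 ≈ 189.83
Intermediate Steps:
Y = -99 (Y = -9*11 = -99)
b(c) = 2*c*(-2 + c) (b(c) = (-2 + c)*(2*c) = 2*c*(-2 + c))
A(S) = 19991 (A(S) = -7 + 2*(-99)*(-2 - 99) = -7 + 2*(-99)*(-101) = -7 + 19998 = 19991)
√(A(-178) + 16044) = √(19991 + 16044) = √36035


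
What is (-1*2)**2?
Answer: 4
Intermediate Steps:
(-1*2)**2 = (-2)**2 = 4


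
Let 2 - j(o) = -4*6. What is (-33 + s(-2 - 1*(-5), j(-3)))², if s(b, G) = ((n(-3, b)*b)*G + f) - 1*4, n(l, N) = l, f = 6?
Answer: 70225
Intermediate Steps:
j(o) = 26 (j(o) = 2 - (-4)*6 = 2 - 1*(-24) = 2 + 24 = 26)
s(b, G) = 2 - 3*G*b (s(b, G) = ((-3*b)*G + 6) - 1*4 = (-3*G*b + 6) - 4 = (6 - 3*G*b) - 4 = 2 - 3*G*b)
(-33 + s(-2 - 1*(-5), j(-3)))² = (-33 + (2 - 3*26*(-2 - 1*(-5))))² = (-33 + (2 - 3*26*(-2 + 5)))² = (-33 + (2 - 3*26*3))² = (-33 + (2 - 234))² = (-33 - 232)² = (-265)² = 70225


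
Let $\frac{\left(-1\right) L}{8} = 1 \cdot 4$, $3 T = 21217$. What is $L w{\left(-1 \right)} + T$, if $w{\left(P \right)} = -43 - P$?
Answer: $\frac{25249}{3} \approx 8416.3$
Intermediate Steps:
$T = \frac{21217}{3}$ ($T = \frac{1}{3} \cdot 21217 = \frac{21217}{3} \approx 7072.3$)
$L = -32$ ($L = - 8 \cdot 1 \cdot 4 = \left(-8\right) 4 = -32$)
$L w{\left(-1 \right)} + T = - 32 \left(-43 - -1\right) + \frac{21217}{3} = - 32 \left(-43 + 1\right) + \frac{21217}{3} = \left(-32\right) \left(-42\right) + \frac{21217}{3} = 1344 + \frac{21217}{3} = \frac{25249}{3}$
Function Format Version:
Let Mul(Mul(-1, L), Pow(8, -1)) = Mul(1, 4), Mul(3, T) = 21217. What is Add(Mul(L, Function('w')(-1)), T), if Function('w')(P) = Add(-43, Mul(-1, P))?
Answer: Rational(25249, 3) ≈ 8416.3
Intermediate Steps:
T = Rational(21217, 3) (T = Mul(Rational(1, 3), 21217) = Rational(21217, 3) ≈ 7072.3)
L = -32 (L = Mul(-8, Mul(1, 4)) = Mul(-8, 4) = -32)
Add(Mul(L, Function('w')(-1)), T) = Add(Mul(-32, Add(-43, Mul(-1, -1))), Rational(21217, 3)) = Add(Mul(-32, Add(-43, 1)), Rational(21217, 3)) = Add(Mul(-32, -42), Rational(21217, 3)) = Add(1344, Rational(21217, 3)) = Rational(25249, 3)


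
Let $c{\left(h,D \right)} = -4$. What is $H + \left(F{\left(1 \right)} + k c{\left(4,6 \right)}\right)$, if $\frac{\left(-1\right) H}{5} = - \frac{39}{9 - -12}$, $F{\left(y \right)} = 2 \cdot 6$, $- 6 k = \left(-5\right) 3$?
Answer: $\frac{79}{7} \approx 11.286$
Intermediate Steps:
$k = \frac{5}{2}$ ($k = - \frac{\left(-5\right) 3}{6} = \left(- \frac{1}{6}\right) \left(-15\right) = \frac{5}{2} \approx 2.5$)
$F{\left(y \right)} = 12$
$H = \frac{65}{7}$ ($H = - 5 \left(- \frac{39}{9 - -12}\right) = - 5 \left(- \frac{39}{9 + \left(-4 + 16\right)}\right) = - 5 \left(- \frac{39}{9 + 12}\right) = - 5 \left(- \frac{39}{21}\right) = - 5 \left(\left(-39\right) \frac{1}{21}\right) = \left(-5\right) \left(- \frac{13}{7}\right) = \frac{65}{7} \approx 9.2857$)
$H + \left(F{\left(1 \right)} + k c{\left(4,6 \right)}\right) = \frac{65}{7} + \left(12 + \frac{5}{2} \left(-4\right)\right) = \frac{65}{7} + \left(12 - 10\right) = \frac{65}{7} + 2 = \frac{79}{7}$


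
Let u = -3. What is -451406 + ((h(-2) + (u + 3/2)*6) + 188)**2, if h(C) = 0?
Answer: -419365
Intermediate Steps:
-451406 + ((h(-2) + (u + 3/2)*6) + 188)**2 = -451406 + ((0 + (-3 + 3/2)*6) + 188)**2 = -451406 + ((0 - 3/2*6) + 188)**2 = -451406 + ((0 - 9) + 188)**2 = -451406 + (-9 + 188)**2 = -451406 + 179**2 = -451406 + 32041 = -419365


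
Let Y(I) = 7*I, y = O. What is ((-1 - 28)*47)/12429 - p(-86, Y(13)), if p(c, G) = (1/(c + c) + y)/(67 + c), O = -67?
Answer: -147698509/40617972 ≈ -3.6363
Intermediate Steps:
y = -67
p(c, G) = (-67 + 1/(2*c))/(67 + c) (p(c, G) = (1/(c + c) - 67)/(67 + c) = (1/(2*c) - 67)/(67 + c) = (-67 + 1/(2*c))/(67 + c))
((-1 - 28)*47)/12429 - p(-86, Y(13)) = ((-1 - 28)*47)/12429 - (1 - 134*(-86))/(2*(-86)*(67 - 86)) = -29*47*(1/12429) - (-1)*(1 + 11524)/(2*86*(-19)) = -1363*1/12429 - (-1)*(-1)*11525/(2*86*19) = -1363/12429 - 1*11525/3268 = -1363/12429 - 11525/3268 = -147698509/40617972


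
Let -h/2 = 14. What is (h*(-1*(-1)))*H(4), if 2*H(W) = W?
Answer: -56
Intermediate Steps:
h = -28 (h = -2*14 = -28)
H(W) = W/2
(h*(-1*(-1)))*H(4) = (-(-28)*(-1))*((1/2)*4) = -28*1*2 = -28*2 = -56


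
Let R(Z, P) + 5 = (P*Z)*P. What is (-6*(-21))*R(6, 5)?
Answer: 18270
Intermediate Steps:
R(Z, P) = -5 + Z*P**2 (R(Z, P) = -5 + (P*Z)*P = -5 + Z*P**2)
(-6*(-21))*R(6, 5) = (-6*(-21))*(-5 + 6*5**2) = 126*(-5 + 6*25) = 126*(-5 + 150) = 126*145 = 18270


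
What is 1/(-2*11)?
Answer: -1/22 ≈ -0.045455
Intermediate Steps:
1/(-2*11) = 1/(-22) = -1/22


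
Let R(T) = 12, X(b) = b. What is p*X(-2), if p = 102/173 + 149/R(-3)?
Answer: -27001/1038 ≈ -26.013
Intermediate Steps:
p = 27001/2076 (p = 102/173 + 149/12 = 27001/2076 ≈ 13.006)
p*X(-2) = (27001/2076)*(-2) = -27001/1038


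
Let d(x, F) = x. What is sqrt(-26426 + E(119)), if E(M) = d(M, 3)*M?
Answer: I*sqrt(12265) ≈ 110.75*I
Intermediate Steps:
E(M) = M**2 (E(M) = M*M = M**2)
sqrt(-26426 + E(119)) = sqrt(-26426 + 119**2) = sqrt(-26426 + 14161) = sqrt(-12265) = I*sqrt(12265)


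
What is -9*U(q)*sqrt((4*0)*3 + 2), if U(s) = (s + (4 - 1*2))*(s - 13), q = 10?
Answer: 324*sqrt(2) ≈ 458.21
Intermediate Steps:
U(s) = (-13 + s)*(2 + s) (U(s) = (s + (4 - 2))*(-13 + s) = (s + 2)*(-13 + s) = (2 + s)*(-13 + s) = (-13 + s)*(2 + s))
-9*U(q)*sqrt((4*0)*3 + 2) = -9*(-26 + 10**2 - 11*10)*sqrt((4*0)*3 + 2) = -9*(-26 + 100 - 110)*sqrt(0*3 + 2) = -(-324)*sqrt(0 + 2) = -(-324)*sqrt(2) = 324*sqrt(2)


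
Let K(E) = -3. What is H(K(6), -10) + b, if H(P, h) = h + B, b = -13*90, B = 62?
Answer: -1118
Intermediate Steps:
b = -1170
H(P, h) = 62 + h (H(P, h) = h + 62 = 62 + h)
H(K(6), -10) + b = (62 - 10) - 1170 = 52 - 1170 = -1118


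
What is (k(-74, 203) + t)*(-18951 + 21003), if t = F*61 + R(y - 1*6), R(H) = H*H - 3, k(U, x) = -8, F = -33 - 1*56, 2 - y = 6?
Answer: -10957680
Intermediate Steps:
y = -4 (y = 2 - 1*6 = 2 - 6 = -4)
F = -89 (F = -33 - 56 = -89)
R(H) = -3 + H**2 (R(H) = H**2 - 3 = -3 + H**2)
t = -5332 (t = -89*61 + (-3 + (-4 - 1*6)**2) = -5429 + (-3 + (-4 - 6)**2) = -5429 + (-3 + (-10)**2) = -5429 + (-3 + 100) = -5429 + 97 = -5332)
(k(-74, 203) + t)*(-18951 + 21003) = (-8 - 5332)*(-18951 + 21003) = -5340*2052 = -10957680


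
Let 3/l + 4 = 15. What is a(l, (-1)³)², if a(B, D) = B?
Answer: 9/121 ≈ 0.074380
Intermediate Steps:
l = 3/11 (l = 3/(-4 + 15) = 3/11 ≈ 0.27273)
a(l, (-1)³)² = (3/11)² = 9/121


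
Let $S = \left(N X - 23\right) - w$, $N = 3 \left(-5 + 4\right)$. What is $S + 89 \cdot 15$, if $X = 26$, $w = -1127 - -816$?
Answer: $1545$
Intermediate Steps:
$w = -311$ ($w = -1127 + 816 = -311$)
$N = -3$ ($N = 3 \left(-1\right) = -3$)
$S = 210$ ($S = \left(\left(-3\right) 26 - 23\right) - -311 = \left(-78 - 23\right) + 311 = -101 + 311 = 210$)
$S + 89 \cdot 15 = 210 + 89 \cdot 15 = 210 + 1335 = 1545$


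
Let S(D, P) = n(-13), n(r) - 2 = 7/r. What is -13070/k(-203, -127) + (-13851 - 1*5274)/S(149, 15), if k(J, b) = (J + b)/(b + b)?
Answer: -14512207/627 ≈ -23145.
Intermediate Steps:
n(r) = 2 + 7/r
k(J, b) = (J + b)/(2*b) (k(J, b) = (J + b)/((2*b)) = (J + b)*(1/(2*b)) = (J + b)/(2*b))
S(D, P) = 19/13 (S(D, P) = 2 + 7/(-13) = 2 + 7*(-1/13) = 2 - 7/13 = 19/13)
-13070/k(-203, -127) + (-13851 - 1*5274)/S(149, 15) = -13070*(-254/(-203 - 127)) + (-13851 - 1*5274)/(19/13) = -13070/((1/2)*(-1/127)*(-330)) + (-13851 - 5274)*(13/19) = -13070/165/127 - 19125*13/19 = -13070*127/165 - 248625/19 = -331978/33 - 248625/19 = -14512207/627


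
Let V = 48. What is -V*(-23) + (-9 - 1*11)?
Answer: 1084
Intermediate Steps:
-V*(-23) + (-9 - 1*11) = -1*48*(-23) + (-9 - 1*11) = -48*(-23) + (-9 - 11) = 1104 - 20 = 1084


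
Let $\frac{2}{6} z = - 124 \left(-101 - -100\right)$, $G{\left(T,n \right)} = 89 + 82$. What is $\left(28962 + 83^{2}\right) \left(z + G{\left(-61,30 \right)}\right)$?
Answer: $19467093$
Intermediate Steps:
$G{\left(T,n \right)} = 171$
$z = 372$ ($z = 3 \left(- 124 \left(-101 - -100\right)\right) = 3 \left(- 124 \left(-101 + 100\right)\right) = 3 \left(\left(-124\right) \left(-1\right)\right) = 3 \cdot 124 = 372$)
$\left(28962 + 83^{2}\right) \left(z + G{\left(-61,30 \right)}\right) = \left(28962 + 83^{2}\right) \left(372 + 171\right) = \left(28962 + 6889\right) 543 = 35851 \cdot 543 = 19467093$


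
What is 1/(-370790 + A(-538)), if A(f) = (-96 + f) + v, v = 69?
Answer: -1/371355 ≈ -2.6928e-6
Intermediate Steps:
A(f) = -27 + f (A(f) = (-96 + f) + 69 = -27 + f)
1/(-370790 + A(-538)) = 1/(-370790 + (-27 - 538)) = 1/(-370790 - 565) = 1/(-371355) = -1/371355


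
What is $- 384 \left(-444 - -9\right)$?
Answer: $167040$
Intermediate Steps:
$- 384 \left(-444 - -9\right) = - 384 \left(-444 + 9\right) = \left(-384\right) \left(-435\right) = 167040$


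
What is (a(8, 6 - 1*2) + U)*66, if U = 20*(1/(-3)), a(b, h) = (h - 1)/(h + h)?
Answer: -1661/4 ≈ -415.25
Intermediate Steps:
a(b, h) = (-1 + h)/(2*h) (a(b, h) = (-1 + h)/((2*h)) = (-1 + h)*(1/(2*h)) = (-1 + h)/(2*h))
U = -20/3 (U = 20*(1*(-⅓)) = 20*(-⅓) = -20/3 ≈ -6.6667)
(a(8, 6 - 1*2) + U)*66 = ((-1 + (6 - 1*2))/(2*(6 - 1*2)) - 20/3)*66 = ((-1 + (6 - 2))/(2*(6 - 2)) - 20/3)*66 = ((½)*(-1 + 4)/4 - 20/3)*66 = ((½)*(¼)*3 - 20/3)*66 = (3/8 - 20/3)*66 = -151/24*66 = -1661/4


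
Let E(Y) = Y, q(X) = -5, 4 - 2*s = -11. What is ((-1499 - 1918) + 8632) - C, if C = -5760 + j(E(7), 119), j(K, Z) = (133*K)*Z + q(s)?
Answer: -99809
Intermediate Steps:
s = 15/2 (s = 2 - 1/2*(-11) = 2 + 11/2 = 15/2 ≈ 7.5000)
j(K, Z) = -5 + 133*K*Z (j(K, Z) = (133*K)*Z - 5 = 133*K*Z - 5 = -5 + 133*K*Z)
C = 105024 (C = -5760 + (-5 + 133*7*119) = -5760 + (-5 + 110789) = -5760 + 110784 = 105024)
((-1499 - 1918) + 8632) - C = ((-1499 - 1918) + 8632) - 1*105024 = (-3417 + 8632) - 105024 = 5215 - 105024 = -99809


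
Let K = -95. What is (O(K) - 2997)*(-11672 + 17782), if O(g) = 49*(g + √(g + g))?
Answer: -46753720 + 299390*I*√190 ≈ -4.6754e+7 + 4.1268e+6*I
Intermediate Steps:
O(g) = 49*g + 49*√2*√g (O(g) = 49*(g + √(2*g)) = 49*(g + √2*√g) = 49*g + 49*√2*√g)
(O(K) - 2997)*(-11672 + 17782) = ((49*(-95) + 49*√2*√(-95)) - 2997)*(-11672 + 17782) = ((-4655 + 49*√2*(I*√95)) - 2997)*6110 = ((-4655 + 49*I*√190) - 2997)*6110 = (-7652 + 49*I*√190)*6110 = -46753720 + 299390*I*√190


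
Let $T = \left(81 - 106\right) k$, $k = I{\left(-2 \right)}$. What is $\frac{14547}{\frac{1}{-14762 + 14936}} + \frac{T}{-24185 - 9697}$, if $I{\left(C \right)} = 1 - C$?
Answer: $\frac{28587124357}{11294} \approx 2.5312 \cdot 10^{6}$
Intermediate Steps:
$k = 3$ ($k = 1 - -2 = 1 + 2 = 3$)
$T = -75$ ($T = \left(81 - 106\right) 3 = \left(-25\right) 3 = -75$)
$\frac{14547}{\frac{1}{-14762 + 14936}} + \frac{T}{-24185 - 9697} = \frac{14547}{\frac{1}{-14762 + 14936}} - \frac{75}{-24185 - 9697} = \frac{14547}{\frac{1}{174}} - \frac{75}{-33882} = 14547 \frac{1}{\frac{1}{174}} - - \frac{25}{11294} = 14547 \cdot 174 + \frac{25}{11294} = 2531178 + \frac{25}{11294} = \frac{28587124357}{11294}$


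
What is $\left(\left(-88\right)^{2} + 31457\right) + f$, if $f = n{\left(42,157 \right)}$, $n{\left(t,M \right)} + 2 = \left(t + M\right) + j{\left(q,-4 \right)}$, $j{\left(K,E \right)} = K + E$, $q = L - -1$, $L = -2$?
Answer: $39393$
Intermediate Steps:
$q = -1$ ($q = -2 - -1 = -2 + 1 = -1$)
$j{\left(K,E \right)} = E + K$
$n{\left(t,M \right)} = -7 + M + t$ ($n{\left(t,M \right)} = -2 - \left(5 - M - t\right) = -2 + \left(-5 + M + t\right) = -7 + M + t$)
$f = 192$ ($f = -7 + 157 + 42 = 192$)
$\left(\left(-88\right)^{2} + 31457\right) + f = \left(\left(-88\right)^{2} + 31457\right) + 192 = \left(7744 + 31457\right) + 192 = 39201 + 192 = 39393$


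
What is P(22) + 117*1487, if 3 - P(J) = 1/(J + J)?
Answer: 7655207/44 ≈ 1.7398e+5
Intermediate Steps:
P(J) = 3 - 1/(2*J) (P(J) = 3 - 1/(J + J) = 3 - 1/(2*J))
P(22) + 117*1487 = (3 - ½/22) + 117*1487 = (3 - ½*1/22) + 173979 = (3 - 1/44) + 173979 = 131/44 + 173979 = 7655207/44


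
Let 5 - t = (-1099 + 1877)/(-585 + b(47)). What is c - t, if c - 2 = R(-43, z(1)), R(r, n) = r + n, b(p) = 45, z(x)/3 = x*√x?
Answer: -11999/270 ≈ -44.441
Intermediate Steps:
z(x) = 3*x^(3/2) (z(x) = 3*(x*√x) = 3*x^(3/2))
t = 1739/270 (t = 5 - (-1099 + 1877)/(-585 + 45) = 5 - 778/(-540) = 5 - 778*(-1)/540 = 5 - 1*(-389/270) = 5 + 389/270 = 1739/270 ≈ 6.4407)
R(r, n) = n + r
c = -38 (c = 2 + (3*1^(3/2) - 43) = 2 + (3*1 - 43) = 2 + (3 - 43) = 2 - 40 = -38)
c - t = -38 - 1*1739/270 = -38 - 1739/270 = -11999/270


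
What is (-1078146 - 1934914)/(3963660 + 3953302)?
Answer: -1506530/3958481 ≈ -0.38058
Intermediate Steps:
(-1078146 - 1934914)/(3963660 + 3953302) = -3013060/7916962 = -3013060*1/7916962 = -1506530/3958481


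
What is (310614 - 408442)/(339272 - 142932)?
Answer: -24457/49085 ≈ -0.49826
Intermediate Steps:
(310614 - 408442)/(339272 - 142932) = -97828/196340 = -97828*1/196340 = -24457/49085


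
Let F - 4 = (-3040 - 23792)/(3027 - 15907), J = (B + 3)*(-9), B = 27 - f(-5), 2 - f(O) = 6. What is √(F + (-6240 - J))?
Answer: I*√3841438265/805 ≈ 76.993*I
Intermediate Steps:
f(O) = -4 (f(O) = 2 - 1*6 = 2 - 6 = -4)
B = 31 (B = 27 - 1*(-4) = 27 + 4 = 31)
J = -306 (J = (31 + 3)*(-9) = 34*(-9) = -306)
F = 4897/805 (F = 4 + (-3040 - 23792)/(3027 - 15907) = 4 - 26832/(-12880) = 4 - 26832*(-1/12880) = 4 + 1677/805 = 4897/805 ≈ 6.0832)
√(F + (-6240 - J)) = √(4897/805 + (-6240 - 1*(-306))) = √(4897/805 + (-6240 + 306)) = √(4897/805 - 5934) = √(-4771973/805) = I*√3841438265/805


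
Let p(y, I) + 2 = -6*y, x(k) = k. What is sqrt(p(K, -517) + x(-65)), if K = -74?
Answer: sqrt(377) ≈ 19.416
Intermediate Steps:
p(y, I) = -2 - 6*y
sqrt(p(K, -517) + x(-65)) = sqrt((-2 - 6*(-74)) - 65) = sqrt((-2 + 444) - 65) = sqrt(442 - 65) = sqrt(377)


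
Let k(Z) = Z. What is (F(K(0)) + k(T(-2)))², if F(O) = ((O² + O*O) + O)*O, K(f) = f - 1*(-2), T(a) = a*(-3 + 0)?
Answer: 676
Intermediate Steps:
T(a) = -3*a (T(a) = a*(-3) = -3*a)
K(f) = 2 + f (K(f) = f + 2 = 2 + f)
F(O) = O*(O + 2*O²) (F(O) = ((O² + O²) + O)*O = (2*O² + O)*O = (O + 2*O²)*O = O*(O + 2*O²))
(F(K(0)) + k(T(-2)))² = ((2 + 0)²*(1 + 2*(2 + 0)) - 3*(-2))² = (2²*(1 + 2*2) + 6)² = (4*(1 + 4) + 6)² = (4*5 + 6)² = (20 + 6)² = 26² = 676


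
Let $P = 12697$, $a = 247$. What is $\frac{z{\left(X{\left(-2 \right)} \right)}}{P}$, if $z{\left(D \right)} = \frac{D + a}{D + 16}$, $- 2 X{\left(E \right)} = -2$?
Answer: $\frac{248}{215849} \approx 0.001149$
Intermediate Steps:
$X{\left(E \right)} = 1$ ($X{\left(E \right)} = \left(- \frac{1}{2}\right) \left(-2\right) = 1$)
$z{\left(D \right)} = \frac{247 + D}{16 + D}$ ($z{\left(D \right)} = \frac{D + 247}{D + 16} = \frac{247 + D}{16 + D}$)
$\frac{z{\left(X{\left(-2 \right)} \right)}}{P} = \frac{\frac{1}{16 + 1} \left(247 + 1\right)}{12697} = \frac{1}{17} \cdot 248 \cdot \frac{1}{12697} = \frac{248}{17} \cdot \frac{1}{12697} = \frac{248}{215849}$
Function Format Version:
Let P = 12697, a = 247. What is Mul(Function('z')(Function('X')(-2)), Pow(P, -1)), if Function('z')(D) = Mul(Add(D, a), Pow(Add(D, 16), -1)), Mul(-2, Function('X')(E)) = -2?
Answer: Rational(248, 215849) ≈ 0.0011490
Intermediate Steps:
Function('X')(E) = 1 (Function('X')(E) = Mul(Rational(-1, 2), -2) = 1)
Function('z')(D) = Mul(Pow(Add(16, D), -1), Add(247, D)) (Function('z')(D) = Mul(Add(D, 247), Pow(Add(D, 16), -1)) = Mul(Add(247, D), Pow(Add(16, D), -1)) = Mul(Pow(Add(16, D), -1), Add(247, D)))
Mul(Function('z')(Function('X')(-2)), Pow(P, -1)) = Mul(Mul(Pow(Add(16, 1), -1), Add(247, 1)), Pow(12697, -1)) = Mul(Mul(Pow(17, -1), 248), Rational(1, 12697)) = Mul(Mul(Rational(1, 17), 248), Rational(1, 12697)) = Mul(Rational(248, 17), Rational(1, 12697)) = Rational(248, 215849)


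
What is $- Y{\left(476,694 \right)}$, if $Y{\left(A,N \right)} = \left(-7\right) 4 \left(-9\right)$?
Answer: $-252$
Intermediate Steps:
$Y{\left(A,N \right)} = 252$ ($Y{\left(A,N \right)} = \left(-28\right) \left(-9\right) = 252$)
$- Y{\left(476,694 \right)} = \left(-1\right) 252 = -252$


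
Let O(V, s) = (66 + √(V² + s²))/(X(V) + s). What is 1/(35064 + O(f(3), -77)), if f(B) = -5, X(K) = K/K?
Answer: 101262324/3550574187425 + 38*√5954/3550574187425 ≈ 2.8521e-5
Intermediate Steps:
X(K) = 1
O(V, s) = (66 + √(V² + s²))/(1 + s)
1/(35064 + O(f(3), -77)) = 1/(35064 + (66 + √((-5)² + (-77)²))/(1 - 77)) = 1/(35064 + (66 + √(25 + 5929))/(-76)) = 1/(35064 - (66 + √5954)/76) = 1/(35064 + (-33/38 - √5954/76)) = 1/(1332399/38 - √5954/76)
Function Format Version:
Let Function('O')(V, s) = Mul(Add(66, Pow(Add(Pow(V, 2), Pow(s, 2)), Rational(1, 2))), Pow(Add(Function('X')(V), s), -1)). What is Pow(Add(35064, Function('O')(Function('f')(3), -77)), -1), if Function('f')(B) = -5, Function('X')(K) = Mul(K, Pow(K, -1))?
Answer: Add(Rational(101262324, 3550574187425), Mul(Rational(38, 3550574187425), Pow(5954, Rational(1, 2)))) ≈ 2.8521e-5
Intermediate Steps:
Function('X')(K) = 1
Function('O')(V, s) = Mul(Pow(Add(1, s), -1), Add(66, Pow(Add(Pow(V, 2), Pow(s, 2)), Rational(1, 2)))) (Function('O')(V, s) = Mul(Add(66, Pow(Add(Pow(V, 2), Pow(s, 2)), Rational(1, 2))), Pow(Add(1, s), -1)) = Mul(Pow(Add(1, s), -1), Add(66, Pow(Add(Pow(V, 2), Pow(s, 2)), Rational(1, 2)))))
Pow(Add(35064, Function('O')(Function('f')(3), -77)), -1) = Pow(Add(35064, Mul(Pow(Add(1, -77), -1), Add(66, Pow(Add(Pow(-5, 2), Pow(-77, 2)), Rational(1, 2))))), -1) = Pow(Add(35064, Mul(Pow(-76, -1), Add(66, Pow(Add(25, 5929), Rational(1, 2))))), -1) = Pow(Add(35064, Mul(Rational(-1, 76), Add(66, Pow(5954, Rational(1, 2))))), -1) = Pow(Add(35064, Add(Rational(-33, 38), Mul(Rational(-1, 76), Pow(5954, Rational(1, 2))))), -1) = Pow(Add(Rational(1332399, 38), Mul(Rational(-1, 76), Pow(5954, Rational(1, 2)))), -1)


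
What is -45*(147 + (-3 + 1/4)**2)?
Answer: -111285/16 ≈ -6955.3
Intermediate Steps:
-45*(147 + (-3 + 1/4)**2) = -45*(147 + (-11/4)**2) = -45*(147 + 121/16) = -45*2473/16 = -111285/16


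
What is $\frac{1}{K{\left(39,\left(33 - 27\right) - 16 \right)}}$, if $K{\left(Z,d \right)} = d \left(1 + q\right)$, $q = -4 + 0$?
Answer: $\frac{1}{30} \approx 0.033333$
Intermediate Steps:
$q = -4$
$K{\left(Z,d \right)} = - 3 d$ ($K{\left(Z,d \right)} = d \left(1 - 4\right) = d \left(-3\right) = - 3 d$)
$\frac{1}{K{\left(39,\left(33 - 27\right) - 16 \right)}} = \frac{1}{\left(-3\right) \left(\left(33 - 27\right) - 16\right)} = \frac{1}{\left(-3\right) \left(6 - 16\right)} = \frac{1}{\left(-3\right) \left(-10\right)} = \frac{1}{30}$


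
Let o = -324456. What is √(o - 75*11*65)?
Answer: 3*I*√42009 ≈ 614.88*I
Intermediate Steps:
√(o - 75*11*65) = √(-324456 - 75*11*65) = √(-324456 - 825*65) = √(-324456 - 53625) = √(-378081) = 3*I*√42009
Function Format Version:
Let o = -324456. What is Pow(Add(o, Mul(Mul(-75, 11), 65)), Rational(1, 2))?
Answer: Mul(3, I, Pow(42009, Rational(1, 2))) ≈ Mul(614.88, I)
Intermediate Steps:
Pow(Add(o, Mul(Mul(-75, 11), 65)), Rational(1, 2)) = Pow(Add(-324456, Mul(Mul(-75, 11), 65)), Rational(1, 2)) = Pow(Add(-324456, Mul(-825, 65)), Rational(1, 2)) = Pow(Add(-324456, -53625), Rational(1, 2)) = Pow(-378081, Rational(1, 2)) = Mul(3, I, Pow(42009, Rational(1, 2)))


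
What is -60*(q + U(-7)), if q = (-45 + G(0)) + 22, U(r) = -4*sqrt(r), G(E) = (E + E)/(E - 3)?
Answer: 1380 + 240*I*sqrt(7) ≈ 1380.0 + 634.98*I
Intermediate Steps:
G(E) = 2*E/(-3 + E) (G(E) = (2*E)/(-3 + E) = 2*E/(-3 + E))
q = -23 (q = (-45 + 2*0/(-3 + 0)) + 22 = (-45 + 2*0/(-3)) + 22 = (-45 + 2*0*(-1/3)) + 22 = (-45 + 0) + 22 = -45 + 22 = -23)
-60*(q + U(-7)) = -60*(-23 - 4*I*sqrt(7)) = 1380 + 240*I*sqrt(7)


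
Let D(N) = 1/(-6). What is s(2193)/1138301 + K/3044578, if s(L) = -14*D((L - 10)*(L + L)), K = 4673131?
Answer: 15958310383339/10396938545934 ≈ 1.5349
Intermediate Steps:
D(N) = -1/6
s(L) = 7/3 (s(L) = -14*(-1/6) = 7/3)
s(2193)/1138301 + K/3044578 = (7/3)/1138301 + 4673131/3044578 = (7/3)*(1/1138301) + 4673131*(1/3044578) = 7/3414903 + 4673131/3044578 = 15958310383339/10396938545934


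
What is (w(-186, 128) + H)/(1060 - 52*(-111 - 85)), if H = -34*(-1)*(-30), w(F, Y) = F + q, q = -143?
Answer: -1349/11252 ≈ -0.11989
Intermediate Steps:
w(F, Y) = -143 + F (w(F, Y) = F - 143 = -143 + F)
H = -1020 (H = 34*(-30) = -1020)
(w(-186, 128) + H)/(1060 - 52*(-111 - 85)) = ((-143 - 186) - 1020)/(1060 - 52*(-111 - 85)) = (-329 - 1020)/(1060 - 52*(-196)) = -1349/(1060 + 10192) = -1349/11252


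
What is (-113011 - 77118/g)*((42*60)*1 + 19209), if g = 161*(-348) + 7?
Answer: -137564389303377/56021 ≈ -2.4556e+9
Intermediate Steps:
g = -56021 (g = -56028 + 7 = -56021)
(-113011 - 77118/g)*((42*60)*1 + 19209) = (-113011 - 77118/(-56021))*((42*60)*1 + 19209) = (-113011 - 77118*(-1/56021))*(2520*1 + 19209) = (-113011 + 77118/56021)*(2520 + 19209) = -6330912113/56021*21729 = -137564389303377/56021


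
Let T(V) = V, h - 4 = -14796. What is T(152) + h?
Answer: -14640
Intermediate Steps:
h = -14792 (h = 4 - 14796 = -14792)
T(152) + h = 152 - 14792 = -14640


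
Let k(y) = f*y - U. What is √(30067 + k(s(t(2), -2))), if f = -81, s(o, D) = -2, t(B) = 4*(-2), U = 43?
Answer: 3*√3354 ≈ 173.74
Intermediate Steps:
t(B) = -8
k(y) = -43 - 81*y (k(y) = -81*y - 1*43 = -81*y - 43 = -43 - 81*y)
√(30067 + k(s(t(2), -2))) = √(30067 + (-43 - 81*(-2))) = √(30067 + (-43 + 162)) = √(30067 + 119) = √30186 = 3*√3354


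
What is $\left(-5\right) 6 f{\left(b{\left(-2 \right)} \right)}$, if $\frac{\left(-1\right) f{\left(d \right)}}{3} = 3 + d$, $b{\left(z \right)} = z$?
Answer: $90$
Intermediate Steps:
$f{\left(d \right)} = -9 - 3 d$ ($f{\left(d \right)} = - 3 \left(3 + d\right) = -9 - 3 d$)
$\left(-5\right) 6 f{\left(b{\left(-2 \right)} \right)} = \left(-5\right) 6 \left(-9 - -6\right) = - 30 \left(-9 + 6\right) = \left(-30\right) \left(-3\right) = 90$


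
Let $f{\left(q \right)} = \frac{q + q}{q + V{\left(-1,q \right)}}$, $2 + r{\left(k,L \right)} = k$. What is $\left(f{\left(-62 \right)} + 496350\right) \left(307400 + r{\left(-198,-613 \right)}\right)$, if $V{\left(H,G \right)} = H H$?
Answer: $\frac{9301240012800}{61} \approx 1.5248 \cdot 10^{11}$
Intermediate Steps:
$V{\left(H,G \right)} = H^{2}$
$r{\left(k,L \right)} = -2 + k$
$f{\left(q \right)} = \frac{2 q}{1 + q}$ ($f{\left(q \right)} = \frac{q + q}{q + \left(-1\right)^{2}} = \frac{2 q}{q + 1} = \frac{2 q}{1 + q}$)
$\left(f{\left(-62 \right)} + 496350\right) \left(307400 + r{\left(-198,-613 \right)}\right) = \left(2 \left(-62\right) \frac{1}{1 - 62} + 496350\right) \left(307400 - 200\right) = \left(2 \left(-62\right) \frac{1}{-61} + 496350\right) \left(307400 - 200\right) = \left(2 \left(-62\right) \left(- \frac{1}{61}\right) + 496350\right) 307200 = \left(\frac{124}{61} + 496350\right) 307200 = \frac{30277474}{61} \cdot 307200 = \frac{9301240012800}{61}$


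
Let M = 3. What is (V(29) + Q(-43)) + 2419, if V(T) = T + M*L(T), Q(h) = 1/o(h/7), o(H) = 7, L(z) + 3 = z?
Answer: 17683/7 ≈ 2526.1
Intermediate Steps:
L(z) = -3 + z
Q(h) = ⅐ (Q(h) = 1/7 = ⅐)
V(T) = -9 + 4*T (V(T) = T + 3*(-3 + T) = T + (-9 + 3*T) = -9 + 4*T)
(V(29) + Q(-43)) + 2419 = ((-9 + 4*29) + ⅐) + 2419 = ((-9 + 116) + ⅐) + 2419 = (107 + ⅐) + 2419 = 750/7 + 2419 = 17683/7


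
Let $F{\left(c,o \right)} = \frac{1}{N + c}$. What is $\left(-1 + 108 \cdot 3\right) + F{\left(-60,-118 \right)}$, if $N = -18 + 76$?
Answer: $\frac{645}{2} \approx 322.5$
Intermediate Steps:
$N = 58$
$F{\left(c,o \right)} = \frac{1}{58 + c}$
$\left(-1 + 108 \cdot 3\right) + F{\left(-60,-118 \right)} = \left(-1 + 108 \cdot 3\right) + \frac{1}{58 - 60} = \left(-1 + 324\right) + \frac{1}{-2} = 323 - \frac{1}{2} = \frac{645}{2}$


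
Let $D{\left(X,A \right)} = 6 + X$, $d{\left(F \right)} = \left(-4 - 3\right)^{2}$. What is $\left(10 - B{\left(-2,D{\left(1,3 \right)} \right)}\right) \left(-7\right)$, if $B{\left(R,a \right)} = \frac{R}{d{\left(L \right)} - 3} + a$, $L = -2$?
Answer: $- \frac{490}{23} \approx -21.304$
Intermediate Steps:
$d{\left(F \right)} = 49$ ($d{\left(F \right)} = \left(-7\right)^{2} = 49$)
$B{\left(R,a \right)} = a + \frac{R}{46}$ ($B{\left(R,a \right)} = \frac{R}{49 - 3} + a = \frac{R}{46} + a = a + \frac{R}{46}$)
$\left(10 - B{\left(-2,D{\left(1,3 \right)} \right)}\right) \left(-7\right) = \left(10 - \left(\left(6 + 1\right) + \frac{1}{46} \left(-2\right)\right)\right) \left(-7\right) = \left(10 - \left(7 - \frac{1}{23}\right)\right) \left(-7\right) = \left(10 - \frac{160}{23}\right) \left(-7\right) = \frac{70}{23} \left(-7\right) = - \frac{490}{23}$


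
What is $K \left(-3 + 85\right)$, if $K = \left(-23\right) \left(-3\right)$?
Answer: $5658$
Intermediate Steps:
$K = 69$
$K \left(-3 + 85\right) = 69 \left(-3 + 85\right) = 69 \cdot 82 = 5658$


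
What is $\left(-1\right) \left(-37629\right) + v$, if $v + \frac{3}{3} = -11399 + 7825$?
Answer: $34054$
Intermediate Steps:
$v = -3575$ ($v = -1 + \left(-11399 + 7825\right) = -1 - 3574 = -3575$)
$\left(-1\right) \left(-37629\right) + v = \left(-1\right) \left(-37629\right) - 3575 = 37629 - 3575 = 34054$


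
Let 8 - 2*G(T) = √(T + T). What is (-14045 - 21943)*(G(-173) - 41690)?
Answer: 1500195768 + 17994*I*√346 ≈ 1.5002e+9 + 3.3471e+5*I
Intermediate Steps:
G(T) = 4 - √2*√T/2 (G(T) = 4 - √(T + T)/2 = 4 - √2*√T/2)
(-14045 - 21943)*(G(-173) - 41690) = (-14045 - 21943)*((4 - √2*√(-173)/2) - 41690) = -35988*((4 - √2*I*√173/2) - 41690) = -35988*((4 - I*√346/2) - 41690) = -35988*(-41686 - I*√346/2) = 1500195768 + 17994*I*√346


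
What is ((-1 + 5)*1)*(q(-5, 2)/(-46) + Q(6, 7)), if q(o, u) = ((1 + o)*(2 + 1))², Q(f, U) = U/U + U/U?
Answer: -104/23 ≈ -4.5217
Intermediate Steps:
Q(f, U) = 2 (Q(f, U) = 1 + 1 = 2)
q(o, u) = (3 + 3*o)² (q(o, u) = ((1 + o)*3)² = (3 + 3*o)²)
((-1 + 5)*1)*(q(-5, 2)/(-46) + Q(6, 7)) = ((-1 + 5)*1)*((9*(1 - 5)²)/(-46) + 2) = (4*1)*((9*(-4)²)*(-1/46) + 2) = 4*((9*16)*(-1/46) + 2) = 4*(144*(-1/46) + 2) = 4*(-72/23 + 2) = 4*(-26/23) = -104/23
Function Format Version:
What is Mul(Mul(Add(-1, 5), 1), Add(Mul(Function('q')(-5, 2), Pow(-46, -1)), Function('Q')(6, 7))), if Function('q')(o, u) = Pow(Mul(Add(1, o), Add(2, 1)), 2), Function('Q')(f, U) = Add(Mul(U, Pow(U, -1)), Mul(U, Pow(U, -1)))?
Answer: Rational(-104, 23) ≈ -4.5217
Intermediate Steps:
Function('Q')(f, U) = 2 (Function('Q')(f, U) = Add(1, 1) = 2)
Function('q')(o, u) = Pow(Add(3, Mul(3, o)), 2) (Function('q')(o, u) = Pow(Mul(Add(1, o), 3), 2) = Pow(Add(3, Mul(3, o)), 2))
Mul(Mul(Add(-1, 5), 1), Add(Mul(Function('q')(-5, 2), Pow(-46, -1)), Function('Q')(6, 7))) = Mul(Mul(Add(-1, 5), 1), Add(Mul(Mul(9, Pow(Add(1, -5), 2)), Pow(-46, -1)), 2)) = Mul(Mul(4, 1), Add(Mul(Mul(9, Pow(-4, 2)), Rational(-1, 46)), 2)) = Mul(4, Add(Mul(Mul(9, 16), Rational(-1, 46)), 2)) = Mul(4, Add(Mul(144, Rational(-1, 46)), 2)) = Mul(4, Add(Rational(-72, 23), 2)) = Mul(4, Rational(-26, 23)) = Rational(-104, 23)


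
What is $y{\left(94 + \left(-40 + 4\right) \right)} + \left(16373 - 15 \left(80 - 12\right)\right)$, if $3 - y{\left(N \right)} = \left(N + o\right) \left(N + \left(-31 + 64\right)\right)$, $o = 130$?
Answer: $-1752$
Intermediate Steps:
$y{\left(N \right)} = 3 - \left(33 + N\right) \left(130 + N\right)$ ($y{\left(N \right)} = 3 - \left(N + 130\right) \left(N + \left(-31 + 64\right)\right) = 3 - \left(130 + N\right) \left(N + 33\right) = 3 - \left(130 + N\right) \left(33 + N\right) = 3 - \left(33 + N\right) \left(130 + N\right)$)
$y{\left(94 + \left(-40 + 4\right) \right)} + \left(16373 - 15 \left(80 - 12\right)\right) = \left(-4287 - \left(94 + \left(-40 + 4\right)\right)^{2} - 163 \left(94 + \left(-40 + 4\right)\right)\right) + \left(16373 - 15 \left(80 - 12\right)\right) = \left(-4287 - \left(94 - 36\right)^{2} - 163 \left(94 - 36\right)\right) + \left(16373 - 15 \cdot 68\right) = \left(-4287 - 58^{2} - 9454\right) + \left(16373 - 1020\right) = \left(-4287 - 3364 - 9454\right) + \left(16373 - 1020\right) = \left(-4287 - 3364 - 9454\right) + 15353 = -17105 + 15353 = -1752$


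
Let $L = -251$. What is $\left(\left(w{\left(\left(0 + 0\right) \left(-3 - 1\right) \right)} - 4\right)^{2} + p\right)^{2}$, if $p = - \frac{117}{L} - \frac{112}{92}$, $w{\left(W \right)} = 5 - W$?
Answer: $\frac{2062096}{33327529} \approx 0.061874$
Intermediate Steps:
$p = - \frac{4337}{5773}$ ($p = - \frac{117}{-251} - \frac{112}{92} = \left(-117\right) \left(- \frac{1}{251}\right) - \frac{28}{23} = \frac{117}{251} - \frac{28}{23} = - \frac{4337}{5773} \approx -0.75126$)
$\left(\left(w{\left(\left(0 + 0\right) \left(-3 - 1\right) \right)} - 4\right)^{2} + p\right)^{2} = \left(\left(\left(5 - \left(0 + 0\right) \left(-3 - 1\right)\right) - 4\right)^{2} - \frac{4337}{5773}\right)^{2} = \left(\left(\left(5 - 0 \left(-4\right)\right) - 4\right)^{2} - \frac{4337}{5773}\right)^{2} = \left(\left(\left(5 - 0\right) - 4\right)^{2} - \frac{4337}{5773}\right)^{2} = \left(\left(\left(5 + 0\right) - 4\right)^{2} - \frac{4337}{5773}\right)^{2} = \left(\left(5 - 4\right)^{2} - \frac{4337}{5773}\right)^{2} = \left(1^{2} - \frac{4337}{5773}\right)^{2} = \left(1 - \frac{4337}{5773}\right)^{2} = \left(\frac{1436}{5773}\right)^{2} = \frac{2062096}{33327529}$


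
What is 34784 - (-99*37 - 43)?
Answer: 38490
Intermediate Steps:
34784 - (-99*37 - 43) = 34784 - (-3663 - 43) = 34784 - 1*(-3706) = 34784 + 3706 = 38490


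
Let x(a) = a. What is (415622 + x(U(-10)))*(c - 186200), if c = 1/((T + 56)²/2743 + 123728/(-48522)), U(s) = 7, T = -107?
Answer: -8249047571229590367/106590091 ≈ -7.7390e+10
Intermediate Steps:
c = -66547923/106590091 (c = 1/((-107 + 56)²/2743 + 123728/(-48522)) = 1/((-51)²*(1/2743) + 123728*(-1/48522)) = 1/(2601*(1/2743) - 61864/24261) = 1/(2601/2743 - 61864/24261) = 1/(-106590091/66547923) = -66547923/106590091 ≈ -0.62434)
(415622 + x(U(-10)))*(c - 186200) = (415622 + 7)*(-66547923/106590091 - 186200) = 415629*(-19847141492123/106590091) = -8249047571229590367/106590091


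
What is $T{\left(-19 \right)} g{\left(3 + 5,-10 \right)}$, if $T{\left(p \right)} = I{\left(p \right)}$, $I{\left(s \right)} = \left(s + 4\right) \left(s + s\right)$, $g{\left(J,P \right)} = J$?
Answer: $4560$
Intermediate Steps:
$I{\left(s \right)} = 2 s \left(4 + s\right)$ ($I{\left(s \right)} = \left(4 + s\right) 2 s = 2 s \left(4 + s\right)$)
$T{\left(p \right)} = 2 p \left(4 + p\right)$
$T{\left(-19 \right)} g{\left(3 + 5,-10 \right)} = 2 \left(-19\right) \left(4 - 19\right) \left(3 + 5\right) = 2 \left(-19\right) \left(-15\right) 8 = 570 \cdot 8 = 4560$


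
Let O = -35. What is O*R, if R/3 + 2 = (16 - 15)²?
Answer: 105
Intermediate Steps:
R = -3 (R = -6 + 3*(16 - 15)² = -6 + 3*1² = -6 + 3*1 = -6 + 3 = -3)
O*R = -35*(-3) = 105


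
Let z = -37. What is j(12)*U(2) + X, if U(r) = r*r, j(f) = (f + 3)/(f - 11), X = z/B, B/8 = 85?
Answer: 40763/680 ≈ 59.946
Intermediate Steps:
B = 680 (B = 8*85 = 680)
X = -37/680 ≈ -0.054412
j(f) = (3 + f)/(-11 + f)
U(r) = r²
j(12)*U(2) + X = ((3 + 12)/(-11 + 12))*2² - 37/680 = (15/1)*4 - 37/680 = (1*15)*4 - 37/680 = 15*4 - 37/680 = 60 - 37/680 = 40763/680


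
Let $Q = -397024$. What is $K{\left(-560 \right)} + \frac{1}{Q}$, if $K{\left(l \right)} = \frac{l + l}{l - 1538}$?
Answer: $\frac{222332391}{416478176} \approx 0.53384$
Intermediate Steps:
$K{\left(l \right)} = \frac{2 l}{-1538 + l}$
$K{\left(-560 \right)} + \frac{1}{Q} = 2 \left(-560\right) \frac{1}{-1538 - 560} + \frac{1}{-397024} = 2 \left(-560\right) \frac{1}{-2098} - \frac{1}{397024} = 2 \left(-560\right) \left(- \frac{1}{2098}\right) - \frac{1}{397024} = \frac{560}{1049} - \frac{1}{397024} = \frac{222332391}{416478176}$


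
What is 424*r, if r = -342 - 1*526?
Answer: -368032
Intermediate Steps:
r = -868 (r = -342 - 526 = -868)
424*r = 424*(-868) = -368032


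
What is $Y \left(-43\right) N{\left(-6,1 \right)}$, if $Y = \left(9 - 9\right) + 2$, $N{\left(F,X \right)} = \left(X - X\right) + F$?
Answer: $516$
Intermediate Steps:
$N{\left(F,X \right)} = F$ ($N{\left(F,X \right)} = 0 + F = F$)
$Y = 2$ ($Y = 0 + 2 = 2$)
$Y \left(-43\right) N{\left(-6,1 \right)} = 2 \left(-43\right) \left(-6\right) = \left(-86\right) \left(-6\right) = 516$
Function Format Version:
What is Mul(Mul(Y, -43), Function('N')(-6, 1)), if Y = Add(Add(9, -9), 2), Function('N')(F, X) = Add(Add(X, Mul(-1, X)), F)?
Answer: 516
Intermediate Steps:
Function('N')(F, X) = F (Function('N')(F, X) = Add(0, F) = F)
Y = 2 (Y = Add(0, 2) = 2)
Mul(Mul(Y, -43), Function('N')(-6, 1)) = Mul(Mul(2, -43), -6) = Mul(-86, -6) = 516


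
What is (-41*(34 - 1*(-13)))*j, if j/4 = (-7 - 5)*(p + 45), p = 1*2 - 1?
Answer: 4254816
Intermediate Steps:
p = 1 (p = 2 - 1 = 1)
j = -2208 (j = 4*((-7 - 5)*(1 + 45)) = 4*(-12*46) = 4*(-552) = -2208)
(-41*(34 - 1*(-13)))*j = -41*(34 - 1*(-13))*(-2208) = -41*(34 + 13)*(-2208) = -41*47*(-2208) = -1927*(-2208) = 4254816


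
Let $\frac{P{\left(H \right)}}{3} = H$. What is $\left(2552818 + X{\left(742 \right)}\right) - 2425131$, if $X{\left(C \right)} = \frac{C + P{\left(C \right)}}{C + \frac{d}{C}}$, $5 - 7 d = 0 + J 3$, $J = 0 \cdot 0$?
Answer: $\frac{492115112503}{3853953} \approx 1.2769 \cdot 10^{5}$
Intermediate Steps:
$J = 0$
$P{\left(H \right)} = 3 H$
$d = \frac{5}{7}$ ($d = \frac{5}{7} - \frac{0 + 0 \cdot 3}{7} = \frac{5}{7} - \frac{0 + 0}{7} = \frac{5}{7} - 0 = \frac{5}{7} + 0 = \frac{5}{7} \approx 0.71429$)
$X{\left(C \right)} = \frac{4 C}{C + \frac{5}{7 C}}$ ($X{\left(C \right)} = \frac{C + 3 C}{C + \frac{5}{7 C}} = \frac{4 C}{C + \frac{5}{7 C}}$)
$\left(2552818 + X{\left(742 \right)}\right) - 2425131 = \left(2552818 + \frac{28 \cdot 742^{2}}{5 + 7 \cdot 742^{2}}\right) - 2425131 = \left(2552818 + 28 \cdot 550564 \frac{1}{5 + 7 \cdot 550564}\right) - 2425131 = \left(2552818 + 28 \cdot 550564 \frac{1}{5 + 3853948}\right) - 2425131 = \left(2552818 + 28 \cdot 550564 \cdot \frac{1}{3853953}\right) - 2425131 = \left(2552818 + \frac{15415792}{3853953}\right) - 2425131 = \frac{9838456005346}{3853953} - 2425131 = \frac{492115112503}{3853953}$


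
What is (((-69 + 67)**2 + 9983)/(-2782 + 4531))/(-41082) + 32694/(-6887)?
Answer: -783070578187/164949200922 ≈ -4.7473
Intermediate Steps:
(((-69 + 67)**2 + 9983)/(-2782 + 4531))/(-41082) + 32694/(-6887) = (((-2)**2 + 9983)/1749)*(-1/41082) + 32694*(-1/6887) = ((4 + 9983)*(1/1749))*(-1/41082) - 32694/6887 = (9987*(1/1749))*(-1/41082) - 32694/6887 = (3329/583)*(-1/41082) - 32694/6887 = -3329/23950806 - 32694/6887 = -783070578187/164949200922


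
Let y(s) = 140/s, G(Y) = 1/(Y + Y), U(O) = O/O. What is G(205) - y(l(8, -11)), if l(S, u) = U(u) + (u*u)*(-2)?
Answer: 57641/98810 ≈ 0.58335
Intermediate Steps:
U(O) = 1
l(S, u) = 1 - 2*u**2 (l(S, u) = 1 + (u*u)*(-2) = 1 + u**2*(-2) = 1 - 2*u**2)
G(Y) = 1/(2*Y)
G(205) - y(l(8, -11)) = (1/2)/205 - 140/(1 - 2*(-11)**2) = (1/2)*(1/205) - 140/(1 - 2*121) = 1/410 - 140/(1 - 242) = 1/410 - 140/(-241) = 1/410 - 140*(-1)/241 = 1/410 - 1*(-140/241) = 1/410 + 140/241 = 57641/98810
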